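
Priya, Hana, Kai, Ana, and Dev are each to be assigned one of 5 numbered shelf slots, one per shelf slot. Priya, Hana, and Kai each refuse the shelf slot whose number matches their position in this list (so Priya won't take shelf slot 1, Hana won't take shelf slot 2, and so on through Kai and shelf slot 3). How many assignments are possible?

64

Let Aᵢ (for i ∈ {1, 2, 3}) be the placements that put person i in their forbidden shelf slot. Any j of these fix j positions, leaving (5−j)! ways to fill the rest, and there are C(3,j) ways to pick which j.
By inclusion–exclusion, the number of valid placements is Σ_{j=0}^{3} (−1)^j C(3,j)·(5−j)!.
Computing: 120 − 72 + 18 − 2 = 64.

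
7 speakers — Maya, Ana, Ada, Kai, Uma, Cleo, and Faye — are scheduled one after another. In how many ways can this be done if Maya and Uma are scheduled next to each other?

Place the 5 others and the Maya-Uma pair as 6 objects in a line; the pair has 2 internal arrangements.
That gives 2 × 6! = 2 × 720 = 1440.

1440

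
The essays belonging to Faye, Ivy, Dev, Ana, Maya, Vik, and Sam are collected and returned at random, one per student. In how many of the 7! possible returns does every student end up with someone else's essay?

1854

This is the derangement count D_7: permutations of 7 items with no fixed point.
By inclusion–exclusion this is Σ_{j=0}^{7} (−1)^j C(7,j)·(7−j)!.
Computing: 5040 − 5040 + 2520 − 840 + 210 − 42 + 7 − 1 = 1854.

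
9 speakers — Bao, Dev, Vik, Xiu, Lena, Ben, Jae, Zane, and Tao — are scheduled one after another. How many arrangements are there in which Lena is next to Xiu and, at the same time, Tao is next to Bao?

20160

Treat {Lena,Xiu} as one block (2 orders) and {Tao,Bao} as another (2 orders).
That leaves 7 units to arrange: 2 × 2 × 7! = 4 × 5040 = 20160.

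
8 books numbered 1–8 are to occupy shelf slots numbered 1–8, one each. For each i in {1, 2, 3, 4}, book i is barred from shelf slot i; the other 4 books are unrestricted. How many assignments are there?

24024

Let Aᵢ (for 1 ≤ i ≤ 4) be the placements that put book i in its forbidden shelf slot. Any j of these fix j positions, leaving (8−j)! ways to fill the rest, and there are C(4,j) ways to pick which j.
By inclusion–exclusion, the number of valid placements is Σ_{j=0}^{4} (−1)^j C(4,j)·(8−j)!.
Computing: 40320 − 20160 + 4320 − 480 + 24 = 24024.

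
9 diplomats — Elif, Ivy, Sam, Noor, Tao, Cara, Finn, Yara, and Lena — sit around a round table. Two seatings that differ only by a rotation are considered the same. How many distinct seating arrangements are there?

40320

Fix one person's seat to break rotational symmetry; the remaining 8 people can be arranged in (8)! = 40320 ways.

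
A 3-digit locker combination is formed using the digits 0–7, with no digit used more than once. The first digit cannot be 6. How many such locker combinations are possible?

The first digit has 8−1 = 7 choices (anything except 6).
The remaining 2 digits are filled from the other 7 symbols without repetition: 7 × 6 = 42.
Total: 7 × 42 = 294.

294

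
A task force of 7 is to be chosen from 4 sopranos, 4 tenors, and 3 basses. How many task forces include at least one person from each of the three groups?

320

Unrestricted: C(11,7) = 330 ways to pick any 7 of the 11.
Selections missing a whole group: no sopranos → C(7,7) = 1; no tenors → C(7,7) = 1; no basses → C(8,7) = 8.
Add back selections omitting two groups (i.e. drawn from a single group): C(4,7) + C(4,7) + C(3,7) = 0.
By inclusion–exclusion: 330 − 10 + 0 = 320.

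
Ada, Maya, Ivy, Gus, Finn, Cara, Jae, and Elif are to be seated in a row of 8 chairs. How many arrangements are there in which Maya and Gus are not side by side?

30240

Of the 8! = 40320 arrangements, those with Maya and Gus adjacent number 2 × 7! = 10080 (treat the pair as a block with 2 internal orders).
Complementary counting: 40320 − 10080 = 30240.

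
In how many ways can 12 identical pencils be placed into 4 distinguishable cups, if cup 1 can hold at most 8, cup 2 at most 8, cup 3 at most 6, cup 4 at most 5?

275

Without the upper bounds there are C(15,3) = 455 ways to split 12 among 4 cups.
Subtract solutions that violate a single cap (substitute x_i' = x_i − (cap_i+1)): x_1 ≥ 9 gives C(6,3) = 20; x_2 ≥ 9 gives C(6,3) = 20; x_3 ≥ 7 gives C(8,3) = 56; x_4 ≥ 6 gives C(9,3) = 84. Together 180.
No two caps can be exceeded simultaneously, so the pair terms are all 0.
By inclusion–exclusion the count is 455 − 180 + 0 = 275.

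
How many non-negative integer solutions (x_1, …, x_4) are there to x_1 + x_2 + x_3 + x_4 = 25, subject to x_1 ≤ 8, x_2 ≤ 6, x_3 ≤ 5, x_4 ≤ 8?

10

Ignoring the caps, the number of non-negative solutions to x_1+…+x_4 = 25 is C(28,3) = 3276.
Subtract solutions that violate a single cap (substitute x_i' = x_i − (cap_i+1)): x_1 ≥ 9 gives C(19,3) = 969; x_2 ≥ 7 gives C(21,3) = 1330; x_3 ≥ 6 gives C(22,3) = 1540; x_4 ≥ 9 gives C(19,3) = 969. Together 4808.
Add back pairs where two caps are both exceeded: 220 + 286 + 120 + 455 + 220 + 286 = 1587.
Subtract triples: 20 + 1 + 4 + 20 = 45.
By inclusion–exclusion the count is 3276 − 4808 + 1587 − 45 = 10.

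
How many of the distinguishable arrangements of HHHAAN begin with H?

Fix H in the first position and arrange the remaining 5 letters.
Those 5 letters have A appearing twice and H appearing twice, giving (5)!/(2!·2!) = 30.

30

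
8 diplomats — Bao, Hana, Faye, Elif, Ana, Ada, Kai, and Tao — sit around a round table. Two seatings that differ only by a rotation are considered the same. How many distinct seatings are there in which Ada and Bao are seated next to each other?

Treat {Ada, Bao} as one unit (2 internal orders) and seat the resulting 7 units around the table: (6)! circular arrangements.
So 2 × (6)! = 2 × 720 = 1440.

1440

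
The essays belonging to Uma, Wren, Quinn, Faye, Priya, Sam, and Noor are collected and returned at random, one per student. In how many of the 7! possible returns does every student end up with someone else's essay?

1854

Let Aᵢ be the assignments in which student i gets their own essay. We want the size of the complement of A₁∪…∪A_7.
By inclusion–exclusion this is Σ_{j=0}^{7} (−1)^j C(7,j)·(7−j)!.
Computing: 5040 − 5040 + 2520 − 840 + 210 − 42 + 7 − 1 = 1854.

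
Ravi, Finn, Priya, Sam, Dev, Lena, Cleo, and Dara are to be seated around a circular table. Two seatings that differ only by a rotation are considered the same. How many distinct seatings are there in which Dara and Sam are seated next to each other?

1440

Treat {Dara, Sam} as one unit (2 internal orders) and seat the resulting 7 units around the table: (6)! circular arrangements.
So 2 × (6)! = 2 × 720 = 1440.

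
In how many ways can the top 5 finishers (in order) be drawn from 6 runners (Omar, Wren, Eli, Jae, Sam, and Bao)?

There are 6 choices for 1st place, 5 for 2nd, and so on down to 2 for position 5.
That gives 6 × 5 × 4 × 3 × 2 = 720.

720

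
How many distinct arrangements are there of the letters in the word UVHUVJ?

UVHUVJ has 6 letters with U appearing twice and V appearing twice.
The number of distinct arrangements is 6!/(2!·2!) = 720/4 = 180.

180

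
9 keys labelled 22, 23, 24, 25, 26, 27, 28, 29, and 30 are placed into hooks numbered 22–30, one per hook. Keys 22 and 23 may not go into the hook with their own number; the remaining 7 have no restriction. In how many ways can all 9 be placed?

Let Aᵢ (for i ∈ {22, 23}) be the placements that put key i in its forbidden hook. Any j of these fix j positions, leaving (9−j)! ways to fill the rest, and there are C(2,j) ways to pick which j.
By inclusion–exclusion, the number of valid placements is Σ_{j=0}^{2} (−1)^j C(2,j)·(9−j)!.
Computing: 362880 − 80640 + 5040 = 287280.

287280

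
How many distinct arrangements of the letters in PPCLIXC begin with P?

With the first slot taken by P, it remains to arrange the other 6 letters (PCLIXC).
Those 6 letters have C appearing twice, giving (6)!/(2!) = 360.

360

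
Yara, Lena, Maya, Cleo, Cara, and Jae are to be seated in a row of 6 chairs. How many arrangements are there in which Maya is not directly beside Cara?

480

Of the 6! = 720 arrangements, those with Maya and Cara adjacent number 2 × 5! = 240 (treat the pair as a block with 2 internal orders).
So 720 − 240 = 480 arrangements keep them apart.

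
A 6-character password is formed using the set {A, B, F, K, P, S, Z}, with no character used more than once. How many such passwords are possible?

With no repetition, fill the 6 characters in order: 7 choices, then 6, down to 2.
7 × 6 × 5 × 4 × 3 × 2 = 5040.

5040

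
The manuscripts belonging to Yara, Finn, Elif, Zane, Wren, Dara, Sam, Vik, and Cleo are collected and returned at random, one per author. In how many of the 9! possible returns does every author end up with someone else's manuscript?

This is the derangement count D_9: permutations of 9 items with no fixed point.
By inclusion–exclusion this is Σ_{j=0}^{9} (−1)^j C(9,j)·(9−j)!.
Computing: 362880 − 362880 + 181440 − 60480 + 15120 − 3024 + 504 − 72 + 9 − 1 = 133496.

133496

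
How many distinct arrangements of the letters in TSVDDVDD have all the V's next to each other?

Treat the 2 copies of V as a single block. The multiset to arrange is then {VV, D, D, D, D, S, T}, 7 items in all.
That gives (7)!/(4!) = 210 arrangements.

210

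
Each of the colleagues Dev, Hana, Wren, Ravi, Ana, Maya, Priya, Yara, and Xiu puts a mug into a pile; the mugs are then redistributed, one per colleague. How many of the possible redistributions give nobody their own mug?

133496

Let Aᵢ be the assignments in which colleague i gets their own mug. We want the size of the complement of A₁∪…∪A_9.
By inclusion–exclusion this is Σ_{j=0}^{9} (−1)^j C(9,j)·(9−j)!.
Computing: 362880 − 362880 + 181440 − 60480 + 15120 − 3024 + 504 − 72 + 9 − 1 = 133496.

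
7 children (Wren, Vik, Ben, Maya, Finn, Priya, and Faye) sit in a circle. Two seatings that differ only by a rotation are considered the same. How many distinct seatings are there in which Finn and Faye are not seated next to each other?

480

Without the restriction there are (6)! = 720 seatings.
Those with Finn next to Faye: fuse the pair into one unit and seat 6 units around a circle — 2·(5)! = 240.
Subtracting, 720 − 240 = 480.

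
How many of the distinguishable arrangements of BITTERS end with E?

360

Fix E in the last position and arrange the remaining 6 letters.
Those 6 letters have T appearing twice, giving (6)!/(2!) = 360.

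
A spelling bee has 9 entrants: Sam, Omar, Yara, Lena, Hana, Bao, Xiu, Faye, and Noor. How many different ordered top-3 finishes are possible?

This is an ordered selection of 3 from 9: P(9,3).
That gives 9 × 8 × 7 = 504.

504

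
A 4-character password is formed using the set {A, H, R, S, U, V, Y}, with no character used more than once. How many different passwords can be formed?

840

This is a permutation of 4 out of 7: P(7,4) = 7!/3!.
7 × 6 × 5 × 4 = 840.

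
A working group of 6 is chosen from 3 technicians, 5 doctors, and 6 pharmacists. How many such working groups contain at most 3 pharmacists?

2534

Split by how many pharmacists are chosen (0 through 3).
Sum: C(6,0)·C(8,6) + C(6,1)·C(8,5) + C(6,2)·C(8,4) + C(6,3)·C(8,3) = 28 + 336 + 1050 + 1120 = 2534.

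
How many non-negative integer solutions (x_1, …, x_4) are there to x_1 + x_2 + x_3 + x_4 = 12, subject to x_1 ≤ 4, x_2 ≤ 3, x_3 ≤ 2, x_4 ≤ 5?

Without the upper bounds there are C(15,3) = 455 ways to split 12 among 4 variables.
Subtract solutions that violate a single cap (substitute x_i' = x_i − (cap_i+1)): x_1 ≥ 5 gives C(10,3) = 120; x_2 ≥ 4 gives C(11,3) = 165; x_3 ≥ 3 gives C(12,3) = 220; x_4 ≥ 6 gives C(9,3) = 84. Together 589.
Add back pairs where two caps are both exceeded: 20 + 35 + 4 + 56 + 10 + 20 = 145.
Subtract triples: 1 + 0 + 0 + 0 = 1.
By inclusion–exclusion the count is 455 − 589 + 145 − 1 = 10.

10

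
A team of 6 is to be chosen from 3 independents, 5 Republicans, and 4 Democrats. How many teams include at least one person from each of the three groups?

With no constraint there are C(12,6) = 924 possible selections.
Subtract selections that omit an entire group: no independents → C(9,6) = 84; no Republicans → C(7,6) = 7; no Democrats → C(8,6) = 28.
Add back selections omitting two groups (i.e. drawn from a single group): C(3,6) + C(5,6) + C(4,6) = 0.
By inclusion–exclusion: 924 − 119 + 0 = 805.

805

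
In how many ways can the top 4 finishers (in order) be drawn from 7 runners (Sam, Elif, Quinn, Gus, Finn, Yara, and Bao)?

840

There are 7 choices for 1st place, 6 for 2nd, and so on down to 4 for position 4.
That gives 7 × 6 × 5 × 4 = 840.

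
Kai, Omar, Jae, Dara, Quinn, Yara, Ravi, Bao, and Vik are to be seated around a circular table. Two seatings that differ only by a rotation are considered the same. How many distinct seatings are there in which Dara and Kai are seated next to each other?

10080

Treat {Dara, Kai} as one unit (2 internal orders) and seat the resulting 8 units around the table: (7)! circular arrangements.
So 2 × (7)! = 2 × 5040 = 10080.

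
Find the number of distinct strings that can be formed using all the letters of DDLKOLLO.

1680

The 8 letters of DDLKOLLO have repeats: D appearing twice, L appearing 3 times, and O appearing twice.
So there are 8! / (3!·2!·2!) = 1680 distinguishable arrangements.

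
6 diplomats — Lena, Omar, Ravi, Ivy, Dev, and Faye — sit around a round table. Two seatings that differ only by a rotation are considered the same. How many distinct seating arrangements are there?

120

Seat Lena anywhere (absorbing the rotational symmetry), then permute the other 5: (5)! = 120.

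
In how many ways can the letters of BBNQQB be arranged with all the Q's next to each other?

20

Treat the 2 copies of Q as a single block. The multiset to arrange is then {QQ, B, B, B, N}, 5 items in all.
That gives (5)!/(3!) = 20 arrangements.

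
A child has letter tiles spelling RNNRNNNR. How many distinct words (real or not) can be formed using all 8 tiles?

56

The 8 letters of RNNRNNNR have repeats: N appearing 5 times and R appearing 3 times.
Dividing 8! = 40320 by 5!·3! = 720 for the repeated letters gives 56.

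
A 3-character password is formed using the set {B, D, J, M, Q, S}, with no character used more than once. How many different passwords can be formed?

With no repetition, fill the 3 characters in order: 6 choices, then 5, down to 4.
6 × 5 × 4 = 120.

120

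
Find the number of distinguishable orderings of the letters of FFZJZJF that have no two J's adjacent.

150

Total arrangements of FFZJZJF: 7!/(3!·2!·2!) = 210.
Arrangements with the J's together: treat JJ as one letter, giving (6)!/(3!·2!) = 60.
Hence 210 − 60 = 150.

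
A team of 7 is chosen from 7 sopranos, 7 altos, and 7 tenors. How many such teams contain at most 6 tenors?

116279

Split by how many tenors are chosen (0 through 6).
Sum: C(7,0)·C(14,7) + C(7,1)·C(14,6) + C(7,2)·C(14,5) + C(7,3)·C(14,4) + C(7,4)·C(14,3) + C(7,5)·C(14,2) + C(7,6)·C(14,1) = 3432 + 21021 + 42042 + 35035 + 12740 + 1911 + 98 = 116279.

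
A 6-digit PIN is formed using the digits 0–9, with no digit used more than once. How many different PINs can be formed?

151200

This is a permutation of 6 out of 10: P(10,6) = 10!/4!.
That product is 10 × 9 × 8 × 7 × 6 × 5 = 151200.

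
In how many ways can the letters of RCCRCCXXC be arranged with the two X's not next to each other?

588

There are 9!/(5!·2!·2!) = 756 arrangements of RCCRCCXXC in total.
If the two X's are adjacent, glue them into one block, leaving 8 items to arrange: (8)!/(5!·2!) = 168 ways.
Subtracting, 756 − 168 = 588 arrangements keep the X's apart.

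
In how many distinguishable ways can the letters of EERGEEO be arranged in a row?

The 7 letters of EERGEEO have repeats: E appearing 4 times.
The number of distinct arrangements is 7!/(4!) = 5040/24 = 210.

210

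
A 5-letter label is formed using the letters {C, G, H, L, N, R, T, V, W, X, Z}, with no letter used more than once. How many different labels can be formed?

With no repetition, fill the 5 letters in order: 11 choices, then 10, down to 7.
11 × 10 × 9 × 8 × 7 = 55440.

55440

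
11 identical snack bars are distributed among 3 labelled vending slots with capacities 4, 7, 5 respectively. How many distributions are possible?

20

Without the upper bounds there are C(13,2) = 78 ways to split 11 among 3 vending slots.
Subtract solutions that violate a single cap (substitute x_i' = x_i − (cap_i+1)): x_1 ≥ 5 gives C(8,2) = 28; x_2 ≥ 8 gives C(5,2) = 10; x_3 ≥ 6 gives C(7,2) = 21. Together 59.
Add back pairs where two caps are both exceeded: 0 + 1 + 0 = 1.
By inclusion–exclusion the count is 78 − 59 + 1 = 20.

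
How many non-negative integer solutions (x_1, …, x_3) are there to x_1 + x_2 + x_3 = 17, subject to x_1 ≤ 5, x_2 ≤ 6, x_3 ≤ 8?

6

Ignoring the caps, the number of non-negative solutions to x_1+…+x_3 = 17 is C(19,2) = 171.
Subtract solutions that violate a single cap (substitute x_i' = x_i − (cap_i+1)): x_1 ≥ 6 gives C(13,2) = 78; x_2 ≥ 7 gives C(12,2) = 66; x_3 ≥ 9 gives C(10,2) = 45. Together 189.
Add back pairs where two caps are both exceeded: 15 + 6 + 3 = 24.
By inclusion–exclusion the count is 171 − 189 + 24 = 6.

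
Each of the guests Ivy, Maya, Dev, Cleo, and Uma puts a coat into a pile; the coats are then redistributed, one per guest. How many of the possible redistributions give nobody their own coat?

Count assignments avoiding every fixed point. For any j of the 5 guests fixed to their own coat, the other 5−j can be arranged in (5−j)! ways.
By inclusion–exclusion this is Σ_{j=0}^{5} (−1)^j C(5,j)·(5−j)!.
Computing: 120 − 120 + 60 − 20 + 5 − 1 = 44.

44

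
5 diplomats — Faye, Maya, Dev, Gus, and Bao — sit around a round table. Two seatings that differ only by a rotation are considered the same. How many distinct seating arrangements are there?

24

Seat Faye anywhere (absorbing the rotational symmetry), then permute the other 4: (4)! = 24.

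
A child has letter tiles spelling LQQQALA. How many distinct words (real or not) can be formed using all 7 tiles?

210

The 7 letters of LQQQALA have repeats: A appearing twice, L appearing twice, and Q appearing 3 times.
Dividing 7! = 5040 by 3!·2!·2! = 24 for the repeated letters gives 210.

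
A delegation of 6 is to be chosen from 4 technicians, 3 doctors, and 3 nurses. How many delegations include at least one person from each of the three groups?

195

With no constraint there are C(10,6) = 210 possible selections.
Subtract selections that omit an entire group: no technicians → C(6,6) = 1; no doctors → C(7,6) = 7; no nurses → C(7,6) = 7.
Add back selections omitting two groups (i.e. drawn from a single group): C(4,6) + C(3,6) + C(3,6) = 0.
By inclusion–exclusion: 210 − 15 + 0 = 195.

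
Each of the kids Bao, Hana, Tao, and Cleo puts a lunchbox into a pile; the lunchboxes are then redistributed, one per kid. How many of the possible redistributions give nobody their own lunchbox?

9

Count assignments avoiding every fixed point. For any j of the 4 kids fixed to their own lunchbox, the other 4−j can be arranged in (4−j)! ways.
By inclusion–exclusion this is Σ_{j=0}^{4} (−1)^j C(4,j)·(4−j)!.
Computing: 24 − 24 + 12 − 4 + 1 = 9.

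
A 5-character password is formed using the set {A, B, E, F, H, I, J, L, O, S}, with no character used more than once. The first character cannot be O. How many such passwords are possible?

27216

The first character has 10−1 = 9 choices (anything except O).
The remaining 4 characters are filled from the other 9 symbols without repetition: 9 × 8 × 7 × 6 = 3024.
Total: 9 × 3024 = 27216.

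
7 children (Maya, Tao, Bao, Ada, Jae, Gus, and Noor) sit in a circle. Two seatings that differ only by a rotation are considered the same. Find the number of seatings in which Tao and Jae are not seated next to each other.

All circular seatings of 7 people number (6)! = 720.
Seatings with Tao beside Jae: treat them as a block with 2 internal orders, giving 2 × (5)! = 240.
Subtracting, 720 − 240 = 480.

480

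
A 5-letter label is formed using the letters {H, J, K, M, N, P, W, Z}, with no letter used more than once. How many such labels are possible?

6720

Choose and order 5 of the 8 symbols: the first letter has 8 options, the next 7, and so on down to 4.
8 × 7 × 6 × 5 × 4 = 6720.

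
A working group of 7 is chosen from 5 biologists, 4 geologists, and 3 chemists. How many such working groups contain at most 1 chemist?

288

Split by how many chemists are chosen (0 through 1).
Sum: C(3,0)·C(9,7) + C(3,1)·C(9,6) = 36 + 252 = 288.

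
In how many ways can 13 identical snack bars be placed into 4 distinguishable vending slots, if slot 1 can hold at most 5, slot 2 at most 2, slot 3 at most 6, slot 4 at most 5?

46

Ignoring the caps, the number of non-negative solutions to x_1+…+x_4 = 13 is C(16,3) = 560.
Subtract solutions that violate a single cap (substitute x_i' = x_i − (cap_i+1)): x_1 ≥ 6 gives C(10,3) = 120; x_2 ≥ 3 gives C(13,3) = 286; x_3 ≥ 7 gives C(9,3) = 84; x_4 ≥ 6 gives C(10,3) = 120. Together 610.
Add back pairs where two caps are both exceeded: 35 + 1 + 4 + 20 + 35 + 1 = 96.
By inclusion–exclusion the count is 560 − 610 + 96 = 46.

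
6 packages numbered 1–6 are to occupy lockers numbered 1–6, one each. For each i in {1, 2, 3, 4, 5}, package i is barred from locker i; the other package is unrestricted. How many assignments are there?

309

Let Aᵢ (for 1 ≤ i ≤ 5) be the placements that put package i in its forbidden locker. Any j of these fix j positions, leaving (6−j)! ways to fill the rest, and there are C(5,j) ways to pick which j.
By inclusion–exclusion, the number of valid placements is Σ_{j=0}^{5} (−1)^j C(5,j)·(6−j)!.
Computing: 720 − 600 + 240 − 60 + 10 − 1 = 309.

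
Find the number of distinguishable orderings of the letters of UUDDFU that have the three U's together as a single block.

Treat the 3 copies of U as a single block. The multiset to arrange is then {UUU, D, D, F}, 4 items in all.
That gives (4)!/(2!) = 12 arrangements.

12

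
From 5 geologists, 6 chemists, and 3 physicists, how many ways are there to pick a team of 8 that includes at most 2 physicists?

Split by how many physicists are chosen (0 through 2).
Sum: C(3,0)·C(11,8) + C(3,1)·C(11,7) + C(3,2)·C(11,6) = 165 + 990 + 1386 = 2541.

2541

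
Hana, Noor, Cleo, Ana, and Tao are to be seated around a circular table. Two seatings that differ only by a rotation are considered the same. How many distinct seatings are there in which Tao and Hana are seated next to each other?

Glue Tao and Hana into a block (2 internal orders). Seating 4 units around a circle gives (3)! arrangements.
So 2 × (3)! = 2 × 6 = 12.

12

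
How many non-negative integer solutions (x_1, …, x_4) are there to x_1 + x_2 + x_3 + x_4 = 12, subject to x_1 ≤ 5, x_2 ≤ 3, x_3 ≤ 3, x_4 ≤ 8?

Ignoring the caps, the number of non-negative solutions to x_1+…+x_4 = 12 is C(15,3) = 455.
Subtract solutions that violate a single cap (substitute x_i' = x_i − (cap_i+1)): x_1 ≥ 6 gives C(9,3) = 84; x_2 ≥ 4 gives C(11,3) = 165; x_3 ≥ 4 gives C(11,3) = 165; x_4 ≥ 9 gives C(6,3) = 20. Together 434.
Add back pairs where two caps are both exceeded: 10 + 10 + 0 + 35 + 0 + 0 = 55.
By inclusion–exclusion the count is 455 − 434 + 55 = 76.

76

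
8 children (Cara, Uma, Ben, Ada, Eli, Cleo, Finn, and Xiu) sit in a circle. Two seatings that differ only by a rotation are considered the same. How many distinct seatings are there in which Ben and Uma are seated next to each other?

1440

Treat {Ben, Uma} as one unit (2 internal orders) and seat the resulting 7 units around the table: (6)! circular arrangements.
So 2 × (6)! = 2 × 720 = 1440.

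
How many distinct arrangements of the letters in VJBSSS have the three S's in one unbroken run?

Treat the 3 copies of S as a single block. The multiset to arrange is then {SSS, B, J, V}, 4 items in all.
All 4 items are distinct, so there are (4)! = 24 arrangements.

24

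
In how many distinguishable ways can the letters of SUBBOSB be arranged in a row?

420

The 7 letters of SUBBOSB have repeats: B appearing 3 times and S appearing twice.
Dividing 7! = 5040 by 3!·2! = 12 for the repeated letters gives 420.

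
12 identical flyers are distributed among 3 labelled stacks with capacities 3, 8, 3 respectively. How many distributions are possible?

Ignoring the caps, the number of non-negative solutions to x_1+…+x_3 = 12 is C(14,2) = 91.
Subtract solutions that violate a single cap (substitute x_i' = x_i − (cap_i+1)): x_1 ≥ 4 gives C(10,2) = 45; x_2 ≥ 9 gives C(5,2) = 10; x_3 ≥ 4 gives C(10,2) = 45. Together 100.
Add back pairs where two caps are both exceeded: 0 + 15 + 0 = 15.
By inclusion–exclusion the count is 91 − 100 + 15 = 6.

6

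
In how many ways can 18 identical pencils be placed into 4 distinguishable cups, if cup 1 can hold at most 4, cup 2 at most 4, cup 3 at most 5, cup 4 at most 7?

Without the upper bounds there are C(21,3) = 1330 ways to split 18 among 4 cups.
Subtract solutions that violate a single cap (substitute x_i' = x_i − (cap_i+1)): x_1 ≥ 5 gives C(16,3) = 560; x_2 ≥ 5 gives C(16,3) = 560; x_3 ≥ 6 gives C(15,3) = 455; x_4 ≥ 8 gives C(13,3) = 286. Together 1861.
Add back pairs where two caps are both exceeded: 165 + 120 + 56 + 120 + 56 + 35 = 552.
Subtract triples: 10 + 1 + 0 + 0 = 11.
By inclusion–exclusion the count is 1330 − 1861 + 552 − 11 = 10.

10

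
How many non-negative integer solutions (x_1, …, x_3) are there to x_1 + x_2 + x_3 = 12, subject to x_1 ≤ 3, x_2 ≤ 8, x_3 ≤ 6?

Without the upper bounds there are C(14,2) = 91 ways to split 12 among 3 variables.
Subtract solutions that violate a single cap (substitute x_i' = x_i − (cap_i+1)): x_1 ≥ 4 gives C(10,2) = 45; x_2 ≥ 9 gives C(5,2) = 10; x_3 ≥ 7 gives C(7,2) = 21. Together 76.
Add back pairs where two caps are both exceeded: 0 + 3 + 0 = 3.
By inclusion–exclusion the count is 91 − 76 + 3 = 18.

18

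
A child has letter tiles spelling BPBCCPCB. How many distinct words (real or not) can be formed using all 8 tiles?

BPBCCPCB has 8 letters with B appearing 3 times, C appearing 3 times, and P appearing twice.
So there are 8! / (3!·3!·2!) = 560 distinguishable arrangements.

560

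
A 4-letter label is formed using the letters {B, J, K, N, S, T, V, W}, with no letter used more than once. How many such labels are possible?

1680

Choose and order 4 of the 8 symbols: the first letter has 8 options, the next 7, then 6, 5.
That product is 8 × 7 × 6 × 5 = 1680.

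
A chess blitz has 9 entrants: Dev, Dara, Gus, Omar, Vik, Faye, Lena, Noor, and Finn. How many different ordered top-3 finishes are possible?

This is an ordered selection of 3 from 9: P(9,3).
That gives 9 × 8 × 7 = 504.

504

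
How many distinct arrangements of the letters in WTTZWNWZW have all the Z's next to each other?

Treat the 2 copies of Z as a single block. The multiset to arrange is then {ZZ, N, T, T, W, W, W, W}, 8 items in all.
That gives (8)!/(4!·2!) = 840 arrangements.

840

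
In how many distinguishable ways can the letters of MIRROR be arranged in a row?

120

MIRROR has 6 letters with R appearing 3 times.
The number of distinct arrangements is 6!/(3!) = 720/6 = 120.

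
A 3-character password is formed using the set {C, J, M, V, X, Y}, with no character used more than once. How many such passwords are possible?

120

This is a permutation of 3 out of 6: P(6,3) = 6!/3!.
That product is 6 × 5 × 4 = 120.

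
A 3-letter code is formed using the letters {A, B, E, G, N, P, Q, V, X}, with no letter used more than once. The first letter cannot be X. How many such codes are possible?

The first letter has 9−1 = 8 choices (anything except X).
The remaining 2 letters are filled from the other 8 symbols without repetition: 8 × 7 = 56.
Total: 8 × 56 = 448.

448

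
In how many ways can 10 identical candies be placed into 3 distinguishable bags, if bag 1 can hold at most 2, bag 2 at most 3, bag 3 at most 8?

9

Ignoring the caps, the number of non-negative solutions to x_1+…+x_3 = 10 is C(12,2) = 66.
Subtract solutions that violate a single cap (substitute x_i' = x_i − (cap_i+1)): x_1 ≥ 3 gives C(9,2) = 36; x_2 ≥ 4 gives C(8,2) = 28; x_3 ≥ 9 gives C(3,2) = 3. Together 67.
Add back pairs where two caps are both exceeded: 10 + 0 + 0 = 10.
By inclusion–exclusion the count is 66 − 67 + 10 = 9.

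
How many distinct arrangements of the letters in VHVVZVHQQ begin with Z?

420

Fix Z in the first position and arrange the remaining 8 letters.
Those 8 letters have H appearing twice, Q appearing twice, and V appearing 4 times, giving (8)!/(4!·2!·2!) = 420.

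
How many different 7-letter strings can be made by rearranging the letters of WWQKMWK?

The 7 letters of WWQKMWK have repeats: K appearing twice and W appearing 3 times.
The number of distinct arrangements is 7!/(3!·2!) = 5040/12 = 420.

420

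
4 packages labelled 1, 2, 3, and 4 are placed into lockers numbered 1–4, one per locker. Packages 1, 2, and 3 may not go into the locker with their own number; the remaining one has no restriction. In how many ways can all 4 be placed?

11

Let Aᵢ (for i ∈ {1, 2, 3}) be the placements that put package i in its forbidden locker. Any j of these fix j positions, leaving (4−j)! ways to fill the rest, and there are C(3,j) ways to pick which j.
By inclusion–exclusion, the number of valid placements is Σ_{j=0}^{3} (−1)^j C(3,j)·(4−j)!.
Computing: 24 − 18 + 6 − 1 = 11.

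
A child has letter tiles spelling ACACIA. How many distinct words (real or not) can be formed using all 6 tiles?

The 6 letters of ACACIA have repeats: A appearing 3 times and C appearing twice.
Dividing 6! = 720 by 3!·2! = 12 for the repeated letters gives 60.

60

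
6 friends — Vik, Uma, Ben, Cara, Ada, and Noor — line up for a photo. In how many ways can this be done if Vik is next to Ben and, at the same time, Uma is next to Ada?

96

Treat {Vik,Ben} as one block (2 orders) and {Uma,Ada} as another (2 orders).
That leaves 4 units to arrange: 2 × 2 × 4! = 4 × 24 = 96.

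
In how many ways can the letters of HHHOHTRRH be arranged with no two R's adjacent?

Total arrangements of HHHOHTRRH: 9!/(5!·2!) = 1512.
If the two R's are adjacent, glue them into one block, leaving 8 items to arrange: (8)!/(5!) = 336 ways.
Hence 1512 − 336 = 1176.

1176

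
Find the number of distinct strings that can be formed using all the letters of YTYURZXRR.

30240

The 9 letters of YTYURZXRR have repeats: R appearing 3 times and Y appearing twice.
Dividing 9! = 362880 by 3!·2! = 12 for the repeated letters gives 30240.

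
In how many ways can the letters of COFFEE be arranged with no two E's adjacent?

There are 6!/(2!·2!) = 180 arrangements of COFFEE in total.
If the two E's are adjacent, glue them into one block, leaving 5 items to arrange: (5)!/(2!) = 60 ways.
Subtracting, 180 − 60 = 120 arrangements keep the E's apart.

120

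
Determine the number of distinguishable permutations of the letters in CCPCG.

The 5 letters of CCPCG have repeats: C appearing 3 times.
The number of distinct arrangements is 5!/(3!) = 120/6 = 20.

20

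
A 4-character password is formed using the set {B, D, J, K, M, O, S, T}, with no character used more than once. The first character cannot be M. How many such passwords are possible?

The first character has 8−1 = 7 choices (anything except M).
The remaining 3 characters are filled from the other 7 symbols without repetition: 7 × 6 × 5 = 210.
Total: 7 × 210 = 1470.

1470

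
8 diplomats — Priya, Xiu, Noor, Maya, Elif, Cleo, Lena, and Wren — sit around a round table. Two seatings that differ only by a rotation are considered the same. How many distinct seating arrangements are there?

Seat Priya anywhere (absorbing the rotational symmetry), then permute the other 7: (7)! = 5040.

5040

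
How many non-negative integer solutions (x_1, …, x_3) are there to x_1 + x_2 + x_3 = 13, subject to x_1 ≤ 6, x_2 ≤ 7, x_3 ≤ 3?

Without the upper bounds there are C(15,2) = 105 ways to split 13 among 3 variables.
Subtract solutions that violate a single cap (substitute x_i' = x_i − (cap_i+1)): x_1 ≥ 7 gives C(8,2) = 28; x_2 ≥ 8 gives C(7,2) = 21; x_3 ≥ 4 gives C(11,2) = 55. Together 104.
Add back pairs where two caps are both exceeded: 0 + 6 + 3 = 9.
By inclusion–exclusion the count is 105 − 104 + 9 = 10.

10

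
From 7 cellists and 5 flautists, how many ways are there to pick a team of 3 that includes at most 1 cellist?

Split by how many cellists are chosen (0 through 1).
Sum: C(7,0)·C(5,3) + C(7,1)·C(5,2) = 10 + 70 = 80.

80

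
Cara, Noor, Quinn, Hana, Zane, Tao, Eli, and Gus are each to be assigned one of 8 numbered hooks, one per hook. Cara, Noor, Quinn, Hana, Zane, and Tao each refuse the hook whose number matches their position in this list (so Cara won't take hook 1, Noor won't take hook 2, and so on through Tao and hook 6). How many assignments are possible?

Let Aᵢ (for 1 ≤ i ≤ 6) be the placements that put person i in their forbidden hook. Any j of these fix j positions, leaving (8−j)! ways to fill the rest, and there are C(6,j) ways to pick which j.
By inclusion–exclusion, the number of valid placements is Σ_{j=0}^{6} (−1)^j C(6,j)·(8−j)!.
Computing: 40320 − 30240 + 10800 − 2400 + 360 − 36 + 2 = 18806.

18806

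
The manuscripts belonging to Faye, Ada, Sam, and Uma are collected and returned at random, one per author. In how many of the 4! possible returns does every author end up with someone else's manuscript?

This is the derangement count D_4: permutations of 4 items with no fixed point.
By inclusion–exclusion this is Σ_{j=0}^{4} (−1)^j C(4,j)·(4−j)!.
Computing: 24 − 24 + 12 − 4 + 1 = 9.

9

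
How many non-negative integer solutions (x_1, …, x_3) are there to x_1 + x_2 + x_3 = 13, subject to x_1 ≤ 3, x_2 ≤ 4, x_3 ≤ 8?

Ignoring the caps, the number of non-negative solutions to x_1+…+x_3 = 13 is C(15,2) = 105.
Subtract solutions that violate a single cap (substitute x_i' = x_i − (cap_i+1)): x_1 ≥ 4 gives C(11,2) = 55; x_2 ≥ 5 gives C(10,2) = 45; x_3 ≥ 9 gives C(6,2) = 15. Together 115.
Add back pairs where two caps are both exceeded: 15 + 1 + 0 = 16.
By inclusion–exclusion the count is 105 − 115 + 16 = 6.

6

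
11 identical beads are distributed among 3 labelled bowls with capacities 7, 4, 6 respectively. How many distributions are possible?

Ignoring the caps, the number of non-negative solutions to x_1+…+x_3 = 11 is C(13,2) = 78.
Subtract solutions that violate a single cap (substitute x_i' = x_i − (cap_i+1)): x_1 ≥ 8 gives C(5,2) = 10; x_2 ≥ 5 gives C(8,2) = 28; x_3 ≥ 7 gives C(6,2) = 15. Together 53.
No two caps can be exceeded simultaneously, so the pair terms are all 0.
By inclusion–exclusion the count is 78 − 53 + 0 = 25.

25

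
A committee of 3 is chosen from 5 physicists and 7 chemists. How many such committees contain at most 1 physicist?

140

Split by how many physicists are chosen (0 through 1).
Sum: C(5,0)·C(7,3) + C(5,1)·C(7,2) = 35 + 105 = 140.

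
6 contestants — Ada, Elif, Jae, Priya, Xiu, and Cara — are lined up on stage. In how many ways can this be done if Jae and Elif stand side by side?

Treat {Jae, Elif} as a single unit. There are 5 units to order, and the pair itself can be ordered 2 ways.
That gives 2 × 5! = 2 × 120 = 240.

240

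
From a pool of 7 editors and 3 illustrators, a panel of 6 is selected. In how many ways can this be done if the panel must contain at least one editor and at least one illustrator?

203

Unrestricted: C(10,6) = 210 ways to pick any 6 of the 10.
Selections missing a whole group: no editors → C(3,6) = 0; no illustrators → C(7,6) = 7.
Both groups omitted at once is impossible, so 210 − 7 = 203.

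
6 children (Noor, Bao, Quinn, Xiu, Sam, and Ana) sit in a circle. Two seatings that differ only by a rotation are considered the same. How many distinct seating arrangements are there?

120

Fix one person's seat to break rotational symmetry; the remaining 5 people can be arranged in (5)! = 120 ways.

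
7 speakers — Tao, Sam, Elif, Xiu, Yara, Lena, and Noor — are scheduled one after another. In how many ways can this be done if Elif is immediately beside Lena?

Glue Elif and Lena into one block (2 internal orders), leaving 6 units to arrange in a row.
So the count is 2·(6)! = 1440.

1440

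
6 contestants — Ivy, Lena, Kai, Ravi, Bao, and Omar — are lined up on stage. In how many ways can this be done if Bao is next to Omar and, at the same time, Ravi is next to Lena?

96

Treat {Bao,Omar} as one block (2 orders) and {Ravi,Lena} as another (2 orders).
That leaves 4 units to arrange: 2 × 2 × 4! = 4 × 24 = 96.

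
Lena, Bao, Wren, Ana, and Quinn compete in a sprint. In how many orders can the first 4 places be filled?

There are 5 choices for 1st place, 4 for 2nd, and so on down to 2 for position 4.
That gives 5 × 4 × 3 × 2 = 120.

120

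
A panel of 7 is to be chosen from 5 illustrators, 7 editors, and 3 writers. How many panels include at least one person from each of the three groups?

Total 7-person selections from all 15: C(15,7) = 6435.
Selections missing a whole group: no illustrators → C(10,7) = 120; no editors → C(8,7) = 8; no writers → C(12,7) = 792.
Add back selections omitting two groups (i.e. drawn from a single group): C(5,7) + C(7,7) + C(3,7) = 1.
By inclusion–exclusion: 6435 − 920 + 1 = 5516.

5516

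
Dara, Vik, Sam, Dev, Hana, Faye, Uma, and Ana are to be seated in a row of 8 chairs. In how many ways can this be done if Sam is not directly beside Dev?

30240

Of the 8! = 40320 arrangements, those with Sam and Dev adjacent number 2 × 7! = 10080 (treat the pair as a block with 2 internal orders).
So 40320 − 10080 = 30240 arrangements keep them apart.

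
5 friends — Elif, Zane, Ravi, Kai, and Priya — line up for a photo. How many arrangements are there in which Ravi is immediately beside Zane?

48

Treat {Ravi, Zane} as a single unit. There are 4 units to order, and the pair itself can be ordered 2 ways.
That gives 2 × 4! = 2 × 24 = 48.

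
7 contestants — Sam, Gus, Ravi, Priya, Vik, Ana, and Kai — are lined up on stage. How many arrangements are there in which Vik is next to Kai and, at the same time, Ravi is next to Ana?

Treat {Vik,Kai} as one block (2 orders) and {Ravi,Ana} as another (2 orders).
That leaves 5 units to arrange: 2 × 2 × 5! = 4 × 120 = 480.

480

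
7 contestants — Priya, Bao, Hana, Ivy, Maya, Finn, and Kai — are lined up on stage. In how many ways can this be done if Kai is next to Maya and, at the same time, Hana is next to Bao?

Treat {Kai,Maya} as one block (2 orders) and {Hana,Bao} as another (2 orders).
That leaves 5 units to arrange: 2 × 2 × 5! = 4 × 120 = 480.

480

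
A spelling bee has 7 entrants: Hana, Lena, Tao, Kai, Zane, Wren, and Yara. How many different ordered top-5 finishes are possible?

2520

This is an ordered selection of 5 from 7: P(7,5).
That gives 7 × 6 × 5 × 4 × 3 = 2520.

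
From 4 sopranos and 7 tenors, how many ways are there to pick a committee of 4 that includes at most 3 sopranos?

329

Split by how many sopranos are chosen (0 through 3).
Sum: C(4,0)·C(7,4) + C(4,1)·C(7,3) + C(4,2)·C(7,2) + C(4,3)·C(7,1) = 35 + 140 + 126 + 28 = 329.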